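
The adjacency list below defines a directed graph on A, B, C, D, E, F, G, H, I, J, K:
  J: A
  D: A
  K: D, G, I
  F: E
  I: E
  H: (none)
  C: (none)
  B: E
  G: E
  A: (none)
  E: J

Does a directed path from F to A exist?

Yes

Explore from F.
Distance 1: reach E.
Distance 2: reach J.
Distance 3: reach A.
Found A.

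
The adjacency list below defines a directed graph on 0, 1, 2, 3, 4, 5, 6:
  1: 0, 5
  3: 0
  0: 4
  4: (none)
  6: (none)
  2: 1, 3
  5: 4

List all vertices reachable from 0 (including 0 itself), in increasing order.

Start at 0.
Its neighbours: 4.
Nothing further is reachable.

0, 4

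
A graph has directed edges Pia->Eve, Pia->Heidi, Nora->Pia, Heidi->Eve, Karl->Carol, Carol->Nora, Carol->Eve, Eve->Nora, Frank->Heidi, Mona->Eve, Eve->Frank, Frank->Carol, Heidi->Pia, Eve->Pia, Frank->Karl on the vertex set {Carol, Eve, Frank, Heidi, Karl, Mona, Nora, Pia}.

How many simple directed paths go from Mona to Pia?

Mona→Eve→Frank→Carol→Nora→Pia
Mona→Eve→Frank→Heidi→Pia
Mona→Eve→Frank→Karl→Carol→Nora→Pia
Mona→Eve→Nora→Pia
Mona→Eve→Pia

5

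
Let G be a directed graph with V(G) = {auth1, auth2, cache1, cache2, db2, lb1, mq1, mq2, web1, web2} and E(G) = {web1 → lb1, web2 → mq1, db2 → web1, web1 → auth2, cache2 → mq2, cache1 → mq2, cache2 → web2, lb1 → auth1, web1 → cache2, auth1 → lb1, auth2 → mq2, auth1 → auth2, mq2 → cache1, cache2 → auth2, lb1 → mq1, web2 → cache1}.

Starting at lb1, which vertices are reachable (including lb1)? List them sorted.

auth1, auth2, cache1, lb1, mq1, mq2

Start at lb1.
Its neighbours: auth1, mq1.
Then their neighbours: auth2.
Then next layer: mq2.
Then next layer: cache1.
Nothing further is reachable.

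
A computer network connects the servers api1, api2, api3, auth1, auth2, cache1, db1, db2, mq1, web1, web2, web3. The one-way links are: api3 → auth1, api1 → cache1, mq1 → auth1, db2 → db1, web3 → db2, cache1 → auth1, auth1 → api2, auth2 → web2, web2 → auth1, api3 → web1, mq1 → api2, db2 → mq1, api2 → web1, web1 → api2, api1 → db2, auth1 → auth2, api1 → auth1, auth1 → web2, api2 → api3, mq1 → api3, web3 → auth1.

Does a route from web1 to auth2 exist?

Yes

Explore from web1.
Distance 1: reach api2.
Distance 2: reach api3.
Distance 3: reach auth1.
Distance 4: reach auth2, web2.
Found auth2.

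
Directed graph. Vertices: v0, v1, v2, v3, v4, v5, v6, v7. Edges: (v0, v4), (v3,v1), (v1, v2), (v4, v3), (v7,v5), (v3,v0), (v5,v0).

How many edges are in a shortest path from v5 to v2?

5

Distance 0: v5.
Distance 1: v0.
Distance 2: v4.
Distance 3: v3.
Distance 4: v1.
Distance 5: v2 — contains v2.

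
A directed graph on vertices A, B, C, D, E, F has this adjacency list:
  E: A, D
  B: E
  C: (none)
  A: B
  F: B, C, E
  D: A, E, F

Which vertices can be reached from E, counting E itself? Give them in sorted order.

A, B, C, D, E, F

Start at E.
Its neighbours: A, D.
Then their neighbours: B, F.
Then next layer: C.
Every vertex is now reached.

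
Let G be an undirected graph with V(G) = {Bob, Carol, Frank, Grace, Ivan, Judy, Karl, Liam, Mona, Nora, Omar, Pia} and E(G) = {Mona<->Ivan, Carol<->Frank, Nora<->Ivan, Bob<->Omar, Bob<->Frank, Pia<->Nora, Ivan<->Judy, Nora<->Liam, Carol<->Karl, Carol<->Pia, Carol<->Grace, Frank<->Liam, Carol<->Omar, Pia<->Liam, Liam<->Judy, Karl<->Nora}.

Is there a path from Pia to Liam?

Explore from Pia.
Distance 1: reach Carol, Liam, Nora.
Found Liam.

Yes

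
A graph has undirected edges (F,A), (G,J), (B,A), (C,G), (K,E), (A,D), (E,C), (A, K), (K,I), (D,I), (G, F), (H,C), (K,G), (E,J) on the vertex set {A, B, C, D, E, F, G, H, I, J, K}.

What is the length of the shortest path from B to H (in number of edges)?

5

Distance 0: B.
Distance 1: A.
Distance 2: D, F, K.
Distance 3: E, G, I.
Distance 4: C, J.
Distance 5: H — contains H.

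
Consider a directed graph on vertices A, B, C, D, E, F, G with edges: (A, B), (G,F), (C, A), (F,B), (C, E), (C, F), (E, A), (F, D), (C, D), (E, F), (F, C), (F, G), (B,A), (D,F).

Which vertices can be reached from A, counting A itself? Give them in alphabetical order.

A, B

Start at A.
Its neighbours: B.
Nothing further is reachable.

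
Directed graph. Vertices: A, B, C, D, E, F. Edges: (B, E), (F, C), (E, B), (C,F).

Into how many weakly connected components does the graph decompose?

4

From A: component {A}.
From B: component {B, E}.
From C: component {C, F}.
From D: component {D}.
That's 4 components.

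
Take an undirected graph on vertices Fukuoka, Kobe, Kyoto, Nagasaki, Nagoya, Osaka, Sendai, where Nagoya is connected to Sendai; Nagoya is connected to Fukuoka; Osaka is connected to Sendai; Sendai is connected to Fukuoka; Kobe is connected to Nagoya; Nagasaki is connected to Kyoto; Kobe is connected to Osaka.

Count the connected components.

2

From Fukuoka: component {Fukuoka, Kobe, Nagoya, Osaka, Sendai}.
From Kyoto: component {Kyoto, Nagasaki}.
That's 2 components.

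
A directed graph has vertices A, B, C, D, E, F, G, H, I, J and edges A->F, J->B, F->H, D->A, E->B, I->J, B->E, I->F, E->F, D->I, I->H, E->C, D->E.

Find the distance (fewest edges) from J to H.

Distance 0: J.
Distance 1: B.
Distance 2: E.
Distance 3: C, F.
Distance 4: H — contains H.

4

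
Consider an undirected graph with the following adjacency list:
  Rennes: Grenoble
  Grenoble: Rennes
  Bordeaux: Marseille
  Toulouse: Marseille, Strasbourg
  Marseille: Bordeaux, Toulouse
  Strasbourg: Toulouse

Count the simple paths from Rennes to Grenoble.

1

Rennes–Grenoble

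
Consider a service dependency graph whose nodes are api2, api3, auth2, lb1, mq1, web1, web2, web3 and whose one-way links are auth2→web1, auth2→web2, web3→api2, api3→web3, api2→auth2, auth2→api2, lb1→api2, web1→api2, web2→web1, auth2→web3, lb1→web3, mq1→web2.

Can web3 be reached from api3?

Explore from api3.
Distance 1: reach web3.
Found web3.

Yes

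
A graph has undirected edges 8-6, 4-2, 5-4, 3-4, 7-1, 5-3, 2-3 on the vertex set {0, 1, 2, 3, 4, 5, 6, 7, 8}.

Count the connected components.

4

From 0: component {0}.
From 1: component {1, 7}.
From 2: component {2, 3, 4, 5}.
From 6: component {6, 8}.
That's 4 components.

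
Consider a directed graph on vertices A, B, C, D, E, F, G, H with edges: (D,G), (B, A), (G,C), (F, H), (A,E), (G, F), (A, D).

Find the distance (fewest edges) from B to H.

Distance 0: B.
Distance 1: A.
Distance 2: D, E.
Distance 3: G.
Distance 4: C, F.
Distance 5: H — contains H.

5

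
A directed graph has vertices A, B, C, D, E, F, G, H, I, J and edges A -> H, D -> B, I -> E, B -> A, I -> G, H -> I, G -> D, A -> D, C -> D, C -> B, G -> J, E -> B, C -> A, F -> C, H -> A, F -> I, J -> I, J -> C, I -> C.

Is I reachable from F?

Explore from F.
Distance 1: reach C, I.
Found I.

Yes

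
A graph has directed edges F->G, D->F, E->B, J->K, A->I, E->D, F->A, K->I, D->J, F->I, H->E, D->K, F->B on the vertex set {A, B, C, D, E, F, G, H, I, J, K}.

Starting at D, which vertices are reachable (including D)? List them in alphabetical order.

A, B, D, F, G, I, J, K

Start at D.
Its neighbours: F, J, K.
Then their neighbours: A, B, G, I.
Nothing further is reachable.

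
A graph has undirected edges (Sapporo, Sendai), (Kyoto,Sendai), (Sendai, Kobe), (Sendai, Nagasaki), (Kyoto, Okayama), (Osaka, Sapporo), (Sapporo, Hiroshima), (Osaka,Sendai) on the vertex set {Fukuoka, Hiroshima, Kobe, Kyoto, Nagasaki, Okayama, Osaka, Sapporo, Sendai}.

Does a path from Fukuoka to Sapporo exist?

Fukuoka has no edges, so nothing is reachable from it.

No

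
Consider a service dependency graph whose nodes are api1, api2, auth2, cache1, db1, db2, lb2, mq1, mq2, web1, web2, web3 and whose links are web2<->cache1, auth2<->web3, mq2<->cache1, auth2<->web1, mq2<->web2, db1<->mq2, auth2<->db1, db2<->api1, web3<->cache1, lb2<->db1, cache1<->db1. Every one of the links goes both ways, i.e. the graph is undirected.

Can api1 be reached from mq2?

No

Explore from mq2.
Distance 1: reach cache1, db1, web2.
Distance 2: reach auth2, lb2, web3.
Distance 3: reach web1.
The search is exhausted without reaching api1; it lies in a different component.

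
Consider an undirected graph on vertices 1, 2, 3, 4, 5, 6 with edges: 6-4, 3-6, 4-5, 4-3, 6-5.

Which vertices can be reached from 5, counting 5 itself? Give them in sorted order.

3, 4, 5, 6

Start at 5.
Its neighbours: 4, 6.
Then their neighbours: 3.
Nothing further is reachable.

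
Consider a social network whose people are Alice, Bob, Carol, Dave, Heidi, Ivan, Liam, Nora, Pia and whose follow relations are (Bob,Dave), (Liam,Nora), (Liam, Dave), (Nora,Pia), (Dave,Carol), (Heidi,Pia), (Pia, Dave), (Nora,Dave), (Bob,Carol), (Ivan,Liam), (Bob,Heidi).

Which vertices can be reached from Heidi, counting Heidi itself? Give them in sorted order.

Start at Heidi.
Its neighbours: Pia.
Then their neighbours: Dave.
Then next layer: Carol.
Nothing further is reachable.

Carol, Dave, Heidi, Pia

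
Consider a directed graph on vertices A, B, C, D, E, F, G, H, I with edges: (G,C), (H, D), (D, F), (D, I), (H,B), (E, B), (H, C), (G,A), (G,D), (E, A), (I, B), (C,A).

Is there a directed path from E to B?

Explore from E.
Distance 1: reach A, B.
Found B.

Yes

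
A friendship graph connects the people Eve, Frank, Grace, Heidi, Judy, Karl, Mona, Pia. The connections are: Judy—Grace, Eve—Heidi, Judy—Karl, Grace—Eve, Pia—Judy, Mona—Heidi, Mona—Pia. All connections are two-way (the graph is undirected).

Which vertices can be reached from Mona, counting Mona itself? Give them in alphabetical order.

Start at Mona.
Its neighbours: Heidi, Pia.
Then their neighbours: Eve, Judy.
Then next layer: Grace, Karl.
Nothing further is reachable.

Eve, Grace, Heidi, Judy, Karl, Mona, Pia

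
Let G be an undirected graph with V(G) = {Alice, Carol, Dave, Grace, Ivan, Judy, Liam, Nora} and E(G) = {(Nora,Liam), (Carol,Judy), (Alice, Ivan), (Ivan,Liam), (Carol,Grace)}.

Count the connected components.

From Alice: component {Alice, Ivan, Liam, Nora}.
From Carol: component {Carol, Grace, Judy}.
From Dave: component {Dave}.
That's 3 components.

3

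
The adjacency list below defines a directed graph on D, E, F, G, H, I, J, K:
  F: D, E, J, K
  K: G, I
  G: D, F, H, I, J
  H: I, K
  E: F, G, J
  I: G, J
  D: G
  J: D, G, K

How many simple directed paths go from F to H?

14

F→D→G→H
F→E→G→H
F→E→J→D→G→H
F→E→J→G→H
F→E→J→K→G→H
F→E→J→K→I→G→H
F→J→D→G→H
F→J→G→H
F→J→K→G→H
F→J→K→I→G→H
F→K→G→H
F→K→I→G→H
F→K→I→J→D→G→H
F→K→I→J→G→H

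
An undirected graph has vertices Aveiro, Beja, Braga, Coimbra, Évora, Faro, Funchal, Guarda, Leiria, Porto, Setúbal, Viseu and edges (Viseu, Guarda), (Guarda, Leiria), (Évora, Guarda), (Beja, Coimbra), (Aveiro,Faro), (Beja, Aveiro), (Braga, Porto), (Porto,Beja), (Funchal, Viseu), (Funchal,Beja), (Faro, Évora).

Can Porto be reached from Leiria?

Yes

Explore from Leiria.
Distance 1: reach Guarda.
Distance 2: reach Évora, Viseu.
Distance 3: reach Faro, Funchal.
Distance 4: reach Aveiro, Beja.
Distance 5: reach Coimbra, Porto.
Found Porto.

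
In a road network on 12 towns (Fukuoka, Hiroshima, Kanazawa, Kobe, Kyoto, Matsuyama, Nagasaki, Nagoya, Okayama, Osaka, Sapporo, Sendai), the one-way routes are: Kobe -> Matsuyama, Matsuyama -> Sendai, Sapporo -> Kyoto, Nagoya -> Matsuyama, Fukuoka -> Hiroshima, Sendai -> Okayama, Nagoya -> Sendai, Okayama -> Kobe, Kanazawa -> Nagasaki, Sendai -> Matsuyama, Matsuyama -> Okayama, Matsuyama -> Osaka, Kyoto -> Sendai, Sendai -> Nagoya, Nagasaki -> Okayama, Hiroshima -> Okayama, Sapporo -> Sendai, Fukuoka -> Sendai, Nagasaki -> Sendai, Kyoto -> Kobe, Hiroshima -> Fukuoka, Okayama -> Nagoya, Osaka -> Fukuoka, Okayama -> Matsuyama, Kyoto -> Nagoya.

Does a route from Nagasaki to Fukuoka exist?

Explore from Nagasaki.
Distance 1: reach Okayama, Sendai.
Distance 2: reach Kobe, Matsuyama, Nagoya.
Distance 3: reach Osaka.
Distance 4: reach Fukuoka.
Found Fukuoka.

Yes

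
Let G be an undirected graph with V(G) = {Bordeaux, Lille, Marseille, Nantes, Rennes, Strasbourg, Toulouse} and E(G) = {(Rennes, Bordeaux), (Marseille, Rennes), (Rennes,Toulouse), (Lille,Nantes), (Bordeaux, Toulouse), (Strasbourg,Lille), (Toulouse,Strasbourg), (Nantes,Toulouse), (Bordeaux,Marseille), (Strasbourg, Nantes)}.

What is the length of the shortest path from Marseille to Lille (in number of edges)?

Distance 0: Marseille.
Distance 1: Bordeaux, Rennes.
Distance 2: Toulouse.
Distance 3: Nantes, Strasbourg.
Distance 4: Lille — contains Lille.

4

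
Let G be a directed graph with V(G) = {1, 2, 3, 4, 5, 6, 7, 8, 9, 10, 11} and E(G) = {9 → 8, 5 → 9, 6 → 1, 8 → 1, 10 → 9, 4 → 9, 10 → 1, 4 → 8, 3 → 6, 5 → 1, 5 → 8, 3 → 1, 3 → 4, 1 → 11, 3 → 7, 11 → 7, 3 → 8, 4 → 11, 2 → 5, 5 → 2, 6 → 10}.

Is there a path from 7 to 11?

No

7 has no outgoing edges, so nothing is reachable from it.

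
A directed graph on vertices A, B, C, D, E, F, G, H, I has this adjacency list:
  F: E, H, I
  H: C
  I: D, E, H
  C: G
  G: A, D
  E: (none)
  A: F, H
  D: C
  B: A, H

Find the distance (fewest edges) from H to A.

Distance 0: H.
Distance 1: C.
Distance 2: G.
Distance 3: A, D — contains A.

3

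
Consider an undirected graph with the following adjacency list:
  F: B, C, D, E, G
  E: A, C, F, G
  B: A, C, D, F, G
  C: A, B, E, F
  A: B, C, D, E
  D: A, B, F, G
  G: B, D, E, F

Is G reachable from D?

Yes

Explore from D.
Distance 1: reach A, B, F, G.
Found G.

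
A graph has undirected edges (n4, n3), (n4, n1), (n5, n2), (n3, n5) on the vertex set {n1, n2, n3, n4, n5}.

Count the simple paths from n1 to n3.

n1–n4–n3

1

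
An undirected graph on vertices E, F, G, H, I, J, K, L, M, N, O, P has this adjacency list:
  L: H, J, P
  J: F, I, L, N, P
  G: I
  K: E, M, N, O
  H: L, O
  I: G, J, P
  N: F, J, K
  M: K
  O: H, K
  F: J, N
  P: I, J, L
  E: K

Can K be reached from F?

Explore from F.
Distance 1: reach J, N.
Distance 2: reach I, K, L, P.
Found K.

Yes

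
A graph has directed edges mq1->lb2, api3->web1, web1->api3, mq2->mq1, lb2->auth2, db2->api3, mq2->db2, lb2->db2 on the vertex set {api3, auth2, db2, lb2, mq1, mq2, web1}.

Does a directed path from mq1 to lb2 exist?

Yes

Explore from mq1.
Distance 1: reach lb2.
Found lb2.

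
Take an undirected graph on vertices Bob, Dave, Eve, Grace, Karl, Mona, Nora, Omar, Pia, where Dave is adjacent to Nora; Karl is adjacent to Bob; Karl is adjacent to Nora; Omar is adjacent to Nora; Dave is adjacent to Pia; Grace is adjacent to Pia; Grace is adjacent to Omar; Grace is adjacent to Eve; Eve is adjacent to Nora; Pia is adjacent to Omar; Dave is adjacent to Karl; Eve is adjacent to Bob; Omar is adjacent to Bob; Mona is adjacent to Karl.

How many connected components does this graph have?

From Bob: component {Bob, Dave, Eve, Grace, Karl, Mona, Nora, Omar, Pia}.
That's 1 component.

1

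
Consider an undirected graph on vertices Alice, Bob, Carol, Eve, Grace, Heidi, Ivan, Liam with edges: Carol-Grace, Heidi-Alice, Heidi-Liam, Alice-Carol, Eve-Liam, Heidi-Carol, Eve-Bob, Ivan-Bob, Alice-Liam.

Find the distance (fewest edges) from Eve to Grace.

Distance 0: Eve.
Distance 1: Bob, Liam.
Distance 2: Alice, Heidi, Ivan.
Distance 3: Carol.
Distance 4: Grace — contains Grace.

4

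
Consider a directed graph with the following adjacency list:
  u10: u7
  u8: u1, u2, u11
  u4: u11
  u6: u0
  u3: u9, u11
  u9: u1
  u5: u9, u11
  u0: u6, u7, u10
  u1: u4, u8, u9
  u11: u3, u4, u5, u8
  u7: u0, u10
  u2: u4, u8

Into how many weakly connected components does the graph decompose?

From u0: component {u0, u6, u7, u10}.
From u1: component {u1, u2, u3, u4, u5, u8, u9, u11}.
That's 2 components.

2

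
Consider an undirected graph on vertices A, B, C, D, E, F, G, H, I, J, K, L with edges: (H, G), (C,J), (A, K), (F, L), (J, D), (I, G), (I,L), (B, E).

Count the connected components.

From A: component {A, K}.
From B: component {B, E}.
From C: component {C, D, J}.
From F: component {F, G, H, I, L}.
That's 4 components.

4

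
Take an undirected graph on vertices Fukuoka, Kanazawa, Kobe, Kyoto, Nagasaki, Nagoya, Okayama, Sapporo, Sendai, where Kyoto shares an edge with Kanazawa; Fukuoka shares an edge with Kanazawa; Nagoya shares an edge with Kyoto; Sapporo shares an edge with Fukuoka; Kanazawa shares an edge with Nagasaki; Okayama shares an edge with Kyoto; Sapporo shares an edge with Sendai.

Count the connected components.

From Fukuoka: component {Fukuoka, Kanazawa, Kyoto, Nagasaki, Nagoya, Okayama, Sapporo, Sendai}.
From Kobe: component {Kobe}.
That's 2 components.

2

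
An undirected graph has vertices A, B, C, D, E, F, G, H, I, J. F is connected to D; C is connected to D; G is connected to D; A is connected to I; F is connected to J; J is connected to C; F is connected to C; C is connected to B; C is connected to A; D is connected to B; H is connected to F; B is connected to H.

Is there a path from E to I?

E has no edges, so nothing is reachable from it.

No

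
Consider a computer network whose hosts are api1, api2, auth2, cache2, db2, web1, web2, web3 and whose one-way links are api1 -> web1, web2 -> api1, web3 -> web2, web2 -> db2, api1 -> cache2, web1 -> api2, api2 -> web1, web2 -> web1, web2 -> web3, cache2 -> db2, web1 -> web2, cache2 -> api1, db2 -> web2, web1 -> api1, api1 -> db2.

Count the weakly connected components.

From api1: component {api1, api2, cache2, db2, web1, web2, web3}.
From auth2: component {auth2}.
That's 2 components.

2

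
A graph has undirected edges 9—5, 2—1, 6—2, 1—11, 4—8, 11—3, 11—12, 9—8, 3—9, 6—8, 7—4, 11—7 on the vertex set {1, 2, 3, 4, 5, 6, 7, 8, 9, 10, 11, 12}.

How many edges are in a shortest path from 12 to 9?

Distance 0: 12.
Distance 1: 11.
Distance 2: 1, 3, 7.
Distance 3: 2, 4, 9 — contains 9.

3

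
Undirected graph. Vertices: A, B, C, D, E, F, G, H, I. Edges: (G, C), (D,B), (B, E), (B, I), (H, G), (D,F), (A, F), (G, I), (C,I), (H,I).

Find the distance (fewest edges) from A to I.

4

Distance 0: A.
Distance 1: F.
Distance 2: D.
Distance 3: B.
Distance 4: E, I — contains I.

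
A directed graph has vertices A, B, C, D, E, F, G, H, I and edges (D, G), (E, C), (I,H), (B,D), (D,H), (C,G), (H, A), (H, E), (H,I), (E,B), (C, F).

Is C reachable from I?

Explore from I.
Distance 1: reach H.
Distance 2: reach A, E.
Distance 3: reach B, C.
Found C.

Yes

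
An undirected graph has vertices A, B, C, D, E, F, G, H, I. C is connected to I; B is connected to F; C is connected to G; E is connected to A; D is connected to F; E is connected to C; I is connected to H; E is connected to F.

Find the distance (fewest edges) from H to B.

5

Distance 0: H.
Distance 1: I.
Distance 2: C.
Distance 3: E, G.
Distance 4: A, F.
Distance 5: B, D — contains B.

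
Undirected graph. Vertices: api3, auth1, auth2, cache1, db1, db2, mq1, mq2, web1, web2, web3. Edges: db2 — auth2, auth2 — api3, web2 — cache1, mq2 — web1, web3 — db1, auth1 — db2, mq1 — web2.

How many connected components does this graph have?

From api3: component {api3, auth1, auth2, db2}.
From cache1: component {cache1, mq1, web2}.
From db1: component {db1, web3}.
From mq2: component {mq2, web1}.
That's 4 components.

4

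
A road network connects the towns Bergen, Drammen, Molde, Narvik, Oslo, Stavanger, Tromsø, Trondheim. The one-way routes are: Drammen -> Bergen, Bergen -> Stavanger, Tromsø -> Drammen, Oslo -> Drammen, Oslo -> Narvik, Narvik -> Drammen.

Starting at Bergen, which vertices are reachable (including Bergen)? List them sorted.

Start at Bergen.
Its neighbours: Stavanger.
Nothing further is reachable.

Bergen, Stavanger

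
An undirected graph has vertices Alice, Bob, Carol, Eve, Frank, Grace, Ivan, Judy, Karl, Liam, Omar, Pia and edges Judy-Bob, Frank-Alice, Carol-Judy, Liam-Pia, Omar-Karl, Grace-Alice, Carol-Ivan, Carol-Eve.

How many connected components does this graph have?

From Alice: component {Alice, Frank, Grace}.
From Bob: component {Bob, Carol, Eve, Ivan, Judy}.
From Karl: component {Karl, Omar}.
From Liam: component {Liam, Pia}.
That's 4 components.

4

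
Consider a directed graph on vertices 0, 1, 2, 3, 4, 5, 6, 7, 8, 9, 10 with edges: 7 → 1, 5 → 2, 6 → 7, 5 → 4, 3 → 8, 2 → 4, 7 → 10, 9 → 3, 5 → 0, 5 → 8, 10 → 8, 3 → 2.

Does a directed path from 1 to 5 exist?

No

1 has no outgoing edges, so nothing is reachable from it.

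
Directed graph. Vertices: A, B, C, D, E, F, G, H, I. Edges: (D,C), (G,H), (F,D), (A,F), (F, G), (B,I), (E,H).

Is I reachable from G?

No

Explore from G.
Distance 1: reach H.
The search from G is exhausted; no directed path reaches I.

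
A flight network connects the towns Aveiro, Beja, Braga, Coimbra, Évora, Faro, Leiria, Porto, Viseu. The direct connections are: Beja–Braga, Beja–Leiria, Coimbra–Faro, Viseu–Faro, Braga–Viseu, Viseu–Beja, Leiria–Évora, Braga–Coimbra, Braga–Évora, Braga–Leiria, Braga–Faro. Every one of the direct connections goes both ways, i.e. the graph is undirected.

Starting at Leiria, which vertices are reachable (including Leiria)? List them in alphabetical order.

Start at Leiria.
Its neighbours: Beja, Braga, Évora.
Then their neighbours: Coimbra, Faro, Viseu.
Nothing further is reachable.

Beja, Braga, Coimbra, Évora, Faro, Leiria, Viseu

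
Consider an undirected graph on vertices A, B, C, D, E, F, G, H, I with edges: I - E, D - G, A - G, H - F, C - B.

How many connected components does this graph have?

From A: component {A, D, G}.
From B: component {B, C}.
From E: component {E, I}.
From F: component {F, H}.
That's 4 components.

4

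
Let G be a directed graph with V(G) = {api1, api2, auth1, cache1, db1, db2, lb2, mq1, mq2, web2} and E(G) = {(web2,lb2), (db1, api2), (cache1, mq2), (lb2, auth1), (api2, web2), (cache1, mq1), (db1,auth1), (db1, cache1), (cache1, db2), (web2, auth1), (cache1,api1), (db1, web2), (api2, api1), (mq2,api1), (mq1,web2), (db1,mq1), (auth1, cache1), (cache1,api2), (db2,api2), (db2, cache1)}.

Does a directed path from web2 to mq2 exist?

Yes

Explore from web2.
Distance 1: reach auth1, lb2.
Distance 2: reach cache1.
Distance 3: reach api1, api2, db2, mq1, mq2.
Found mq2.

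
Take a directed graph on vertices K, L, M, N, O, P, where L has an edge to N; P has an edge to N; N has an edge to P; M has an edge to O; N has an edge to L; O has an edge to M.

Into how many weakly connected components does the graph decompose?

3

From K: component {K}.
From L: component {L, N, P}.
From M: component {M, O}.
That's 3 components.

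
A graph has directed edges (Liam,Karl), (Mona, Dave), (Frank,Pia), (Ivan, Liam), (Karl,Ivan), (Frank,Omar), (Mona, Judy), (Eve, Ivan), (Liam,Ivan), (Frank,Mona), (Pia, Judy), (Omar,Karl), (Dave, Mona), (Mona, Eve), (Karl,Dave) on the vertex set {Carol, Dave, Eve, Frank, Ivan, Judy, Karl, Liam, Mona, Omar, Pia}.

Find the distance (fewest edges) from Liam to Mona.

3

Distance 0: Liam.
Distance 1: Ivan, Karl.
Distance 2: Dave.
Distance 3: Mona — contains Mona.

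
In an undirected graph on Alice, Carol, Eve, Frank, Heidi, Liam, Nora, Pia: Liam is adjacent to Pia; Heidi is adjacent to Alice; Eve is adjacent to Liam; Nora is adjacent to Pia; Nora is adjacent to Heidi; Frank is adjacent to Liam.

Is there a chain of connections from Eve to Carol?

Explore from Eve.
Distance 1: reach Liam.
Distance 2: reach Frank, Pia.
Distance 3: reach Nora.
Distance 4: reach Heidi.
Distance 5: reach Alice.
The search is exhausted without reaching Carol; it lies in a different component.

No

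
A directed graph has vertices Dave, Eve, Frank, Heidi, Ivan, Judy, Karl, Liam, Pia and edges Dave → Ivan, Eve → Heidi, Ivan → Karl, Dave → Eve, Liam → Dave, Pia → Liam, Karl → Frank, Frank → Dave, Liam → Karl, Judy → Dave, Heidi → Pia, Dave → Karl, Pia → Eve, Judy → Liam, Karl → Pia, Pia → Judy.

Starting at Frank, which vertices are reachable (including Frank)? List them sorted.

Start at Frank.
Its neighbours: Dave.
Then their neighbours: Eve, Ivan, Karl.
Then next layer: Heidi, Pia.
Then next layer: Judy, Liam.
Every vertex is now reached.

Dave, Eve, Frank, Heidi, Ivan, Judy, Karl, Liam, Pia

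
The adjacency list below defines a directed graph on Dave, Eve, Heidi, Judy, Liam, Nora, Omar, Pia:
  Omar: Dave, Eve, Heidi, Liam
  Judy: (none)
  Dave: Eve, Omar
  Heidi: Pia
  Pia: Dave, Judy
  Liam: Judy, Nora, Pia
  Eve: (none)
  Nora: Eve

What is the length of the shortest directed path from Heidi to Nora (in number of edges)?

5

Distance 0: Heidi.
Distance 1: Pia.
Distance 2: Dave, Judy.
Distance 3: Eve, Omar.
Distance 4: Liam.
Distance 5: Nora — contains Nora.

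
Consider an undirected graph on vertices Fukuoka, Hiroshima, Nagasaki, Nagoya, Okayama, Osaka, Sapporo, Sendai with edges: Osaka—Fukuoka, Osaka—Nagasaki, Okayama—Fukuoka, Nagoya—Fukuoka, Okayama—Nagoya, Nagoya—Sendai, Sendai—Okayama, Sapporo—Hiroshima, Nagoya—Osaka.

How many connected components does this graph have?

2

From Fukuoka: component {Fukuoka, Nagasaki, Nagoya, Okayama, Osaka, Sendai}.
From Hiroshima: component {Hiroshima, Sapporo}.
That's 2 components.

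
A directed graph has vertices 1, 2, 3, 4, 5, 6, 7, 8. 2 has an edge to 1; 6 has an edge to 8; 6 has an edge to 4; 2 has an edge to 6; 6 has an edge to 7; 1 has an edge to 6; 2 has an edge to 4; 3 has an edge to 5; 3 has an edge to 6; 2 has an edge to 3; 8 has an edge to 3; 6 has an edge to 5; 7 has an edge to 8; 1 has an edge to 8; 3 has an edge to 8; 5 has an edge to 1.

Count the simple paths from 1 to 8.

1→6→7→8
1→6→8
1→8

3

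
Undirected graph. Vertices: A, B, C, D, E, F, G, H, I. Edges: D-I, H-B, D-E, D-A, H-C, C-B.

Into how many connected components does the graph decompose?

From A: component {A, D, E, I}.
From B: component {B, C, H}.
From F: component {F}.
From G: component {G}.
That's 4 components.

4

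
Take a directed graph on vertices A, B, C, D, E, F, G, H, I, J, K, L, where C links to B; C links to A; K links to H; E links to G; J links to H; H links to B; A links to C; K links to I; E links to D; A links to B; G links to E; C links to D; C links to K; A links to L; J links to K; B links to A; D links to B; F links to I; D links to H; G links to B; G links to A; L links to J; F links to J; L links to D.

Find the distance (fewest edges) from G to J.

3

Distance 0: G.
Distance 1: A, B, E.
Distance 2: C, D, L.
Distance 3: H, J, K — contains J.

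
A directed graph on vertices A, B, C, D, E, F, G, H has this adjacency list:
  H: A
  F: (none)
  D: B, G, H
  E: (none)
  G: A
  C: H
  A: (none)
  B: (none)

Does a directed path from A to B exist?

No

A has no outgoing edges, so nothing is reachable from it.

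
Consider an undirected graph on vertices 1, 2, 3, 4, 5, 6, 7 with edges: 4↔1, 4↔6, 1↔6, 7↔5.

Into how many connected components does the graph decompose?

4

From 1: component {1, 4, 6}.
From 2: component {2}.
From 3: component {3}.
From 5: component {5, 7}.
That's 4 components.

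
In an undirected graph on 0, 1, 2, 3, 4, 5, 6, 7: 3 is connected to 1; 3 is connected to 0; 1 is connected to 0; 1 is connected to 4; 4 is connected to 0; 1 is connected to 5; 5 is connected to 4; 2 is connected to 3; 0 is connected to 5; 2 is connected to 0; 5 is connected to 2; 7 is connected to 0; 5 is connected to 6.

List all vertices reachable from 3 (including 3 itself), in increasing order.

0, 1, 2, 3, 4, 5, 6, 7

Start at 3.
Its neighbours: 0, 1, 2.
Then their neighbours: 4, 5, 7.
Then next layer: 6.
Every vertex is now reached.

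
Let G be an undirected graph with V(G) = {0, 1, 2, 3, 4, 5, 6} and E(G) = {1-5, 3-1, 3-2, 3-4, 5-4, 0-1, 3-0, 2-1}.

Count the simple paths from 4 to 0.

4–3–0
4–3–1–0
4–3–2–1–0
4–5–1–0
4–5–1–2–3–0
4–5–1–3–0

6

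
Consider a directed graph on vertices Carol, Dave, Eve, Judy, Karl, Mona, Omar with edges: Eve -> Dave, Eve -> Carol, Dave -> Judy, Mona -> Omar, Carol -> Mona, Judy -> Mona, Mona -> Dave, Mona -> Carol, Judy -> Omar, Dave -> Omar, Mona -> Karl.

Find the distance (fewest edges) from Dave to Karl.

3

Distance 0: Dave.
Distance 1: Judy, Omar.
Distance 2: Mona.
Distance 3: Carol, Karl — contains Karl.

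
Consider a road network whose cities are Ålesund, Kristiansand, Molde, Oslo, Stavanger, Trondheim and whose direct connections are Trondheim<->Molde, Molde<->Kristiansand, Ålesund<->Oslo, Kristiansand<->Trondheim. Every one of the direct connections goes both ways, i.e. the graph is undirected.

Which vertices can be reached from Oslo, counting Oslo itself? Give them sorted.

Start at Oslo.
Its neighbours: Ålesund.
Nothing further is reachable.

Ålesund, Oslo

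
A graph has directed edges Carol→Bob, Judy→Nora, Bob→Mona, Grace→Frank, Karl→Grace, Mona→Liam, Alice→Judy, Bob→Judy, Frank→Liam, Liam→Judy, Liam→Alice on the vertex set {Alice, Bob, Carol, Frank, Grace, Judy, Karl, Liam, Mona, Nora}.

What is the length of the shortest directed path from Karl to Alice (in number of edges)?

Distance 0: Karl.
Distance 1: Grace.
Distance 2: Frank.
Distance 3: Liam.
Distance 4: Alice, Judy — contains Alice.

4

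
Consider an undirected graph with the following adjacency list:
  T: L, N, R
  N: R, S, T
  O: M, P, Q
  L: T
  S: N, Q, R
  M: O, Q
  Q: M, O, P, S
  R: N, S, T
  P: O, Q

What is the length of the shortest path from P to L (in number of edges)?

Distance 0: P.
Distance 1: O, Q.
Distance 2: M, S.
Distance 3: N, R.
Distance 4: T.
Distance 5: L — contains L.

5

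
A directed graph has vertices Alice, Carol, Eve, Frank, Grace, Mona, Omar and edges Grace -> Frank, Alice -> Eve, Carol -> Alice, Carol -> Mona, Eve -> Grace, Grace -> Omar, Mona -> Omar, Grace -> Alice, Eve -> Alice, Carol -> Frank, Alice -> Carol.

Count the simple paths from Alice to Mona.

1

Alice→Carol→Mona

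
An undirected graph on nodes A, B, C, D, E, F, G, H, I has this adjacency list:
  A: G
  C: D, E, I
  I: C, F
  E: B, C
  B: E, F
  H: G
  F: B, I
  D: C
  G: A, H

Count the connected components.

From A: component {A, G, H}.
From B: component {B, C, D, E, F, I}.
That's 2 components.

2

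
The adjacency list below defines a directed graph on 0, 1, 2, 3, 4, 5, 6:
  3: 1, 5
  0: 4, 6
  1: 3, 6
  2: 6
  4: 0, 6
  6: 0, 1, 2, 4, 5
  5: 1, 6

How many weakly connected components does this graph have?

From 0: component {0, 1, 2, 3, 4, 5, 6}.
That's 1 component.

1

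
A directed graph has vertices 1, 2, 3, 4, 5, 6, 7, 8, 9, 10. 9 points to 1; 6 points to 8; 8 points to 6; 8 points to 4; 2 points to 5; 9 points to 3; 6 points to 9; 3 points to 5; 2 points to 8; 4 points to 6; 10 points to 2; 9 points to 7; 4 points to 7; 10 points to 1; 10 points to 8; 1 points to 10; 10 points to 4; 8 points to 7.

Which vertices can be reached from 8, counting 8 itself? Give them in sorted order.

1, 2, 3, 4, 5, 6, 7, 8, 9, 10

Start at 8.
Its neighbours: 4, 6, 7.
Then their neighbours: 9.
Then next layer: 1, 3.
Then next layer: 5, 10.
Then next layer: 2.
Every vertex is now reached.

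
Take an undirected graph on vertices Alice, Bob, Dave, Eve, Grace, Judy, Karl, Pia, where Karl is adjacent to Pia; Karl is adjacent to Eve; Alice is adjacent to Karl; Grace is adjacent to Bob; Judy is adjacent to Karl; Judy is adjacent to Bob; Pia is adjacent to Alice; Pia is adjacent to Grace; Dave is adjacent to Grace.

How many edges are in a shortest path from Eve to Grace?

3

Distance 0: Eve.
Distance 1: Karl.
Distance 2: Alice, Judy, Pia.
Distance 3: Bob, Grace — contains Grace.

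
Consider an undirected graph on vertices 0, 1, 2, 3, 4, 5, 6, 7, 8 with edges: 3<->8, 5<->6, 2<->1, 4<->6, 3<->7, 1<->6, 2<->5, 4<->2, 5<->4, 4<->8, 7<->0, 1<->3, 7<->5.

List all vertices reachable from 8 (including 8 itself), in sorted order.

Start at 8.
Its neighbours: 3, 4.
Then their neighbours: 1, 2, 5, 6, 7.
Then next layer: 0.
Every vertex is now reached.

0, 1, 2, 3, 4, 5, 6, 7, 8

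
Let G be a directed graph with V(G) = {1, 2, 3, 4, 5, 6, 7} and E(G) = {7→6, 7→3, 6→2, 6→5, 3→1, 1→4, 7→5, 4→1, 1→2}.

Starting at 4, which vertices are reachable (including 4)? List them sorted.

Start at 4.
Its neighbours: 1.
Then their neighbours: 2.
Nothing further is reachable.

1, 2, 4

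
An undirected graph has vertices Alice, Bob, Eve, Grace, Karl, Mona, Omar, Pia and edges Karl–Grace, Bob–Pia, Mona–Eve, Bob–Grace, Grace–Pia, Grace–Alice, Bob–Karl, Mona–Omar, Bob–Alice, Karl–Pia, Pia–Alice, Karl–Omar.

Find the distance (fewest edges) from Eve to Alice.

5

Distance 0: Eve.
Distance 1: Mona.
Distance 2: Omar.
Distance 3: Karl.
Distance 4: Bob, Grace, Pia.
Distance 5: Alice — contains Alice.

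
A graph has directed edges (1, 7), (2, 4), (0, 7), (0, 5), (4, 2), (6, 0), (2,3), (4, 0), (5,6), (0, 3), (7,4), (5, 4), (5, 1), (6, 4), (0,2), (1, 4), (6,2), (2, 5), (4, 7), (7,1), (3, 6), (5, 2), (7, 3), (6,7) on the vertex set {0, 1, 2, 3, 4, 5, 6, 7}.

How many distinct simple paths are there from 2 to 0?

17

2→3→6→0
2→3→6→4→0
2→3→6→7→1→4→0
2→3→6→7→4→0
2→4→0
2→4→7→3→6→0
2→5→1→4→0
2→5→1→4→7→3→6→0
... and 9 more.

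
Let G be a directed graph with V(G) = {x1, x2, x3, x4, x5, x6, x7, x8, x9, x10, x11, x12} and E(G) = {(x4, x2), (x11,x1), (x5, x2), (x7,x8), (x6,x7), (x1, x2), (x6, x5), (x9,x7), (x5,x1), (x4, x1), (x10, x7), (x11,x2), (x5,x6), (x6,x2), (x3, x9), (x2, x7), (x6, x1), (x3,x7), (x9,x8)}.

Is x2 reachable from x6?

Yes

Explore from x6.
Distance 1: reach x1, x2, x5, x7.
Found x2.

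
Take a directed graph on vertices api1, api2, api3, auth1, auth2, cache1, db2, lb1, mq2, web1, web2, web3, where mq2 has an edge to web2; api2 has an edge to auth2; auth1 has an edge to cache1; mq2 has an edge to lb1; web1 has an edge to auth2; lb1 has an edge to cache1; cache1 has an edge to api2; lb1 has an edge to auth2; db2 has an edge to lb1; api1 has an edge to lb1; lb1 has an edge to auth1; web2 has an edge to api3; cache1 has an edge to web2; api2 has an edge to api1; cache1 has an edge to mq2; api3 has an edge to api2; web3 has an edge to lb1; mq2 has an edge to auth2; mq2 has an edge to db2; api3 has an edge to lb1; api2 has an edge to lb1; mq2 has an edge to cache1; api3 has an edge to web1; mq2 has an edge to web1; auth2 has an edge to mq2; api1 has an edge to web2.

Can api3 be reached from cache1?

Yes

Explore from cache1.
Distance 1: reach api2, mq2, web2.
Distance 2: reach api1, api3, auth2, db2, lb1, web1.
Found api3.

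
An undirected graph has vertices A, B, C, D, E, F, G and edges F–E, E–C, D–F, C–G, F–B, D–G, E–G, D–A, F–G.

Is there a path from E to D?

Yes

Explore from E.
Distance 1: reach C, F, G.
Distance 2: reach B, D.
Found D.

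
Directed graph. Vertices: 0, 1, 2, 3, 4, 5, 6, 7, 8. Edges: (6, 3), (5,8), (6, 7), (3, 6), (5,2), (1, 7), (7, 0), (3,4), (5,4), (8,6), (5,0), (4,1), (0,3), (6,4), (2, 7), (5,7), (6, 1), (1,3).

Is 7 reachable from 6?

Explore from 6.
Distance 1: reach 1, 3, 4, 7.
Found 7.

Yes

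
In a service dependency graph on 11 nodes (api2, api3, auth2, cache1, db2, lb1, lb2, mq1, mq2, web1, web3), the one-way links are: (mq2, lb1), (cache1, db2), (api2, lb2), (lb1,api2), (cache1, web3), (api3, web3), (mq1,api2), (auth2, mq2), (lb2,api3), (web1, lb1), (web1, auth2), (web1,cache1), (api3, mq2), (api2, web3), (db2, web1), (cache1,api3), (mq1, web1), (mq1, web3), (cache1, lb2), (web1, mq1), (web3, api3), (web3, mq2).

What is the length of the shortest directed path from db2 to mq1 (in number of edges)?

2

Distance 0: db2.
Distance 1: web1.
Distance 2: auth2, cache1, lb1, mq1 — contains mq1.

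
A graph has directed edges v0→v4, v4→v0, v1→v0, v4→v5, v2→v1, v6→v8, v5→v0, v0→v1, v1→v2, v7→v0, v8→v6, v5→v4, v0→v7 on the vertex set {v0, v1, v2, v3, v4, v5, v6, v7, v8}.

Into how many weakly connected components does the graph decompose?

From v0: component {v0, v1, v2, v4, v5, v7}.
From v3: component {v3}.
From v6: component {v6, v8}.
That's 3 components.

3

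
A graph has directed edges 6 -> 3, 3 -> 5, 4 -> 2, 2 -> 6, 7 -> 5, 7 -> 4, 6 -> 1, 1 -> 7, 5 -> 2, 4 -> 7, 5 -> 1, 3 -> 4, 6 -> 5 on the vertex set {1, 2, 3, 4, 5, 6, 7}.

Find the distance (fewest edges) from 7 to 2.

Distance 0: 7.
Distance 1: 4, 5.
Distance 2: 1, 2 — contains 2.

2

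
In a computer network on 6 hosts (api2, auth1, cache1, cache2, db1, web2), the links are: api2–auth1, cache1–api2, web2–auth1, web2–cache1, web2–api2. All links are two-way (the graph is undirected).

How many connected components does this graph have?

From api2: component {api2, auth1, cache1, web2}.
From cache2: component {cache2}.
From db1: component {db1}.
That's 3 components.

3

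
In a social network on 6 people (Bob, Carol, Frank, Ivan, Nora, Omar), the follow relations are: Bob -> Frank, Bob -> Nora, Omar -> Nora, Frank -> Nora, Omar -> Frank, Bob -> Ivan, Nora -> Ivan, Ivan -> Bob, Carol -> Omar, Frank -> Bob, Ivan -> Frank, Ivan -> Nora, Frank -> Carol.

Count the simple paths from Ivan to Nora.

Ivan→Bob→Frank→Carol→Omar→Nora
Ivan→Bob→Frank→Nora
Ivan→Bob→Nora
Ivan→Frank→Bob→Nora
Ivan→Frank→Carol→Omar→Nora
Ivan→Frank→Nora
Ivan→Nora

7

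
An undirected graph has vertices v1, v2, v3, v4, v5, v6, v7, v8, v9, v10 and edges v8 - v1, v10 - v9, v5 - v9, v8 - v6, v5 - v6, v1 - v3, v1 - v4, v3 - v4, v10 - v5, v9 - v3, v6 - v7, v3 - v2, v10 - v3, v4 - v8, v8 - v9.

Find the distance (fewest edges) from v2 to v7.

5

Distance 0: v2.
Distance 1: v3.
Distance 2: v1, v4, v9, v10.
Distance 3: v5, v8.
Distance 4: v6.
Distance 5: v7 — contains v7.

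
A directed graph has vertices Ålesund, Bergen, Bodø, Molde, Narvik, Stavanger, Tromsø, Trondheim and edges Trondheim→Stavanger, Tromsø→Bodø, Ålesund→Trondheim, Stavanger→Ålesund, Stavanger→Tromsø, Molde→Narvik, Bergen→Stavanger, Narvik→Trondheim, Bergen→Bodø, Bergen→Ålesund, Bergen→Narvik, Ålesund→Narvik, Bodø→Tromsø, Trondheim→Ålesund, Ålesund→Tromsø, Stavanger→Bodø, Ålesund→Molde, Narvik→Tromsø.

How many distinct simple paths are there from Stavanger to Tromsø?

Stavanger→Ålesund→Molde→Narvik→Tromsø
Stavanger→Ålesund→Narvik→Tromsø
Stavanger→Ålesund→Tromsø
Stavanger→Bodø→Tromsø
Stavanger→Tromsø

5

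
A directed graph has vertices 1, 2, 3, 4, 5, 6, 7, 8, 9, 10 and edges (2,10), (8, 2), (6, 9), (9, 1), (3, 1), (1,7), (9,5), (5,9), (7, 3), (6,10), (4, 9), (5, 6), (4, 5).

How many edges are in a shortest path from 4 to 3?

Distance 0: 4.
Distance 1: 5, 9.
Distance 2: 1, 6.
Distance 3: 7, 10.
Distance 4: 3 — contains 3.

4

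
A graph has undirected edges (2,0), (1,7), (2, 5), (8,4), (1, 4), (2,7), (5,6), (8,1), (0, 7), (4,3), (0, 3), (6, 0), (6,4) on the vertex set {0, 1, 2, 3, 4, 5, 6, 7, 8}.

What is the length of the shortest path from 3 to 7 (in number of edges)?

2

Distance 0: 3.
Distance 1: 0, 4.
Distance 2: 1, 2, 6, 7, 8 — contains 7.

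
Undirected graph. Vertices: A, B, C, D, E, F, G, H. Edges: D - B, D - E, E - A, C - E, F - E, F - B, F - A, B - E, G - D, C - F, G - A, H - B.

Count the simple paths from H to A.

13

H–B–D–E–A
H–B–D–E–C–F–A
H–B–D–E–F–A
H–B–D–G–A
H–B–E–A
H–B–E–C–F–A
H–B–E–D–G–A
H–B–E–F–A
H–B–F–A
H–B–F–C–E–A
H–B–F–C–E–D–G–A
H–B–F–E–A
H–B–F–E–D–G–A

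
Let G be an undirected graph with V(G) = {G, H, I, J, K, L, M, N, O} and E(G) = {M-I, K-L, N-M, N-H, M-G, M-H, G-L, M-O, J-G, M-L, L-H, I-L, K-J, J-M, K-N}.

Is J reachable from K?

Yes

Explore from K.
Distance 1: reach J, L, N.
Found J.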